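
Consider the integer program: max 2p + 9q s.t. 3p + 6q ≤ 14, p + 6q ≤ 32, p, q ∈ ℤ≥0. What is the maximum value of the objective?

18

Relaxing integrality, the LP optimum is 21.00 at (p,q) = (0, 2.33), which is not an integer point.
(p,q)=(0,2): 3·0+6·2=12≤14, 1·0+6·2=12≤32, objective 18.
(p,q)=(1,1): 3·1+6·1=9≤14, 1·1+6·1=7≤32, objective 11.
(p,q)=(0,1): 3·0+6·1=6≤14, 1·0+6·1=6≤32, objective 9.
Maximum is 18 at (p,q)=(0,2).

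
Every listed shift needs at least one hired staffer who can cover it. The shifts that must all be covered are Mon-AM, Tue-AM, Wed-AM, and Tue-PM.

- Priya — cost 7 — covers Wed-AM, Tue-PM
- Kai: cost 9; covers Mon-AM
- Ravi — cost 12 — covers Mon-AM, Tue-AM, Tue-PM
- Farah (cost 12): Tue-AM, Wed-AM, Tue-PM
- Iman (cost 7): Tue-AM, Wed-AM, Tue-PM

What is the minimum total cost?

16

Choose Kai and Iman: together they cover Mon-AM, Tue-AM, Wed-AM, Tue-PM — every shift.
Total cost: 9 + 7 = 16.
No cover costs less than 16.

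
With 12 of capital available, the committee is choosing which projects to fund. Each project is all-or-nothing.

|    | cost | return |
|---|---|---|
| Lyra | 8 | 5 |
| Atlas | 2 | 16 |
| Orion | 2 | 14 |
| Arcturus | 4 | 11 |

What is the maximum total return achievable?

41

Lyra + Atlas + Orion: cost 8 + 2 + 2 = 12 ≤ 12, return 5 + 16 + 14 = 35.
Atlas + Orion + Arcturus: cost 2 + 2 + 4 = 8 ≤ 12, return 16 + 14 + 11 = 41.
Best is Atlas, Orion, and Arcturus with total return 41.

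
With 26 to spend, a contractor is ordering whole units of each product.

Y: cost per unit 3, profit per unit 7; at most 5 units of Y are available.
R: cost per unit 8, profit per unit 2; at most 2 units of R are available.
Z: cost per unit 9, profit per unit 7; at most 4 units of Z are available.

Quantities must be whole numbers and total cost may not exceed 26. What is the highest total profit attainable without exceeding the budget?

42

Take 5×Y and 1×Z: cost 24 ≤ 26, profit 5·7 + 1·7 = 42.
Y has the best ratio (7/3) and is taken to its limit of 5; remaining capacity is filled optimally with the others.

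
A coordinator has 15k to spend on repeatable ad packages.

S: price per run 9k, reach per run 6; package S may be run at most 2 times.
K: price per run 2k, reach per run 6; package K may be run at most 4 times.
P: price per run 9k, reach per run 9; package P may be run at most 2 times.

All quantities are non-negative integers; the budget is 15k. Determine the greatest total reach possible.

27

Take 3×K and 1×P: price 15 ≤ 15, reach 3·6 + 1·9 = 27.
No other integer combination yields more.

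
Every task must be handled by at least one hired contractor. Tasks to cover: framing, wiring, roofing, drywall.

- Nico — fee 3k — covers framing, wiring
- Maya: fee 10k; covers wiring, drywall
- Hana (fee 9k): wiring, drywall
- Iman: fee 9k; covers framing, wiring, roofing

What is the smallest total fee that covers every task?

18

This is an integer covering problem.
The greedy cost-per-new-task heuristic would pick Nico, Hana, and Iman for 21, but a cheaper cover exists.
Choose Hana and Iman: together they cover framing, wiring, roofing, drywall — every task.
Total fee: 9 + 9 = 18.
No cover costs less than 18.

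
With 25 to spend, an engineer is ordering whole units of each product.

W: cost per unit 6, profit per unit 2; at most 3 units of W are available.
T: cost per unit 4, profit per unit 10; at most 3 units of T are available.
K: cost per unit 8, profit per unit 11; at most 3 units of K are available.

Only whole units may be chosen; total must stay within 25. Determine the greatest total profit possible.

42

Take 2×T and 2×K: cost 24 ≤ 25, profit 2·10 + 2·11 = 42.
No other integer combination yields more.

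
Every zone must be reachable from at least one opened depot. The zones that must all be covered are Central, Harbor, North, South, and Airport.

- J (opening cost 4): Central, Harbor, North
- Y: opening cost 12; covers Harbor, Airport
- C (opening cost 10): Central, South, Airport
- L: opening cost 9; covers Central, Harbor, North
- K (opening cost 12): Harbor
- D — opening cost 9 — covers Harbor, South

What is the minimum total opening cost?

Choose J and C: together they cover Central, Harbor, North, South, Airport — every zone.
Total opening cost: 4 + 10 = 14.
No cover costs less than 14.

14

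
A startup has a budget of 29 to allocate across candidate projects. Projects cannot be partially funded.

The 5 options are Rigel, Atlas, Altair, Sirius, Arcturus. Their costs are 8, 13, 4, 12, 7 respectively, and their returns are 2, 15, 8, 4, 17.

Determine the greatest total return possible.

Take Atlas, Altair, and Arcturus: cost 13 + 4 + 7 = 24 ≤ 29, return 15 + 8 + 17 = 40.
No other feasible combination does better.

40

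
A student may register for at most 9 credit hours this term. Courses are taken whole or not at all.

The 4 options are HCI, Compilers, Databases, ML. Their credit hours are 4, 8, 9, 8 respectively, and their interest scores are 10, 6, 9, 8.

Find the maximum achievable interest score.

This is an integer program with binary decision variables.
HCI: credit hours 4 ≤ 9, interest score 10.
Databases: credit hours 9 ≤ 9, interest score 9.
Best is HCI with total interest score 10.

10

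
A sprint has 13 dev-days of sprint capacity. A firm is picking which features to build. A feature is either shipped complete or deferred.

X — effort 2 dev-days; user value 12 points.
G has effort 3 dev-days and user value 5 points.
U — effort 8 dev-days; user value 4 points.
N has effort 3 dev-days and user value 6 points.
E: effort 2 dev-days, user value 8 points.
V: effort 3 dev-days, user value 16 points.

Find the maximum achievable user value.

47

Treat it as a binary knapsack problem.
X + G + E + V: effort 2 + 3 + 2 + 3 = 10 ≤ 13, user value 12 + 5 + 8 + 16 = 41.
X + N + E + V: effort 2 + 3 + 2 + 3 = 10 ≤ 13, user value 12 + 6 + 8 + 16 = 42.
X + G + N + E + V: effort 2 + 3 + 3 + 2 + 3 = 13 ≤ 13, user value 12 + 5 + 6 + 8 + 16 = 47.
Best is X, G, N, E, and V with total user value 47.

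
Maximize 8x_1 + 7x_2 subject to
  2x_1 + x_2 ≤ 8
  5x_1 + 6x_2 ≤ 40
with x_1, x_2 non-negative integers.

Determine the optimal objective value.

44

Relaxing integrality, the LP optimum is 49.14 at (x_1,x_2) = (1.14, 5.71), which is not an integer point.
(x_1,x_2)=(2,4) is feasible, giving 44.
(x_1,x_2)=(1,5) is feasible, giving 43.
(x_1,x_2)=(0,6) is feasible, giving 42.
No feasible integer point exceeds 44.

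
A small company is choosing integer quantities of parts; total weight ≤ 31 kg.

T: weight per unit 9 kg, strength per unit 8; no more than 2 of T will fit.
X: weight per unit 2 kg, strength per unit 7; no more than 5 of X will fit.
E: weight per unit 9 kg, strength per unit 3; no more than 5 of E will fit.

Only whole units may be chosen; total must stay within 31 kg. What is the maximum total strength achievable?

51

X has the best ratio (7/2); taking only X gives at most 5×7 = 35 (stopped by the supply cap of 5).
Mixing does better — 2×T and 5×X: weight 28 ≤ 31, strength 2·8 + 5·7 = 51.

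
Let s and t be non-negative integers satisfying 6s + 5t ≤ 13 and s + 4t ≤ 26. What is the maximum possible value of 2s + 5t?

(s,t)=(0,2): 6·0+5·2=10≤13, 1·0+4·2=8≤26, objective 10.
(s,t)=(1,1): 6·1+5·1=11≤13, 1·1+4·1=5≤26, objective 7.
(s,t)=(0,1): 6·0+5·1=5≤13, 1·0+4·1=4≤26, objective 5.
Maximum is 10 at (s,t)=(0,2).

10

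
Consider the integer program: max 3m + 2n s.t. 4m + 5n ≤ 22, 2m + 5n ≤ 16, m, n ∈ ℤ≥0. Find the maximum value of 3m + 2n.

15

(m,n)=(5,0) is feasible, giving 15.
(m,n)=(4,1) is feasible, giving 14.
Maximum is 15 at (m,n)=(5,0).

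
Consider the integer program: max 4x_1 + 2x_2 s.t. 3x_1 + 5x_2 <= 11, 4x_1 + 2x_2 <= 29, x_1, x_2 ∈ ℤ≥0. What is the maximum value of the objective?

12

Relaxing integrality, the LP optimum is 14.67 at (x_1,x_2) = (3.67, 0), which is not an integer point.
(x_1,x_2)=(3,0) is feasible, giving 12.
(x_1,x_2)=(2,1) is feasible, giving 10.
(x_1,x_2)=(2,0) is feasible, giving 8.
Maximum is 12 at (x_1,x_2)=(3,0).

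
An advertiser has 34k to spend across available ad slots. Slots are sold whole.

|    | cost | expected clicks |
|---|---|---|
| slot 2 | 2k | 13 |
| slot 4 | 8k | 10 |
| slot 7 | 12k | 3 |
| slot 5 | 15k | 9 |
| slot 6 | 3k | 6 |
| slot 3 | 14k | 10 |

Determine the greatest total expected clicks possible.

39

Allowing fractional choices, the relaxed optimum would be about 43.2, but ad slots are indivisible.
slot 2 + slot 4 + slot 5 + slot 6: cost 2 + 8 + 15 + 3 = 28 ≤ 34, expected clicks 13 + 10 + 9 + 6 = 38.
slot 2 + slot 5 + slot 6 + slot 3: cost 2 + 15 + 3 + 14 = 34 ≤ 34, expected clicks 13 + 9 + 6 + 10 = 38.
slot 2 + slot 4 + slot 6 + slot 3: cost 2 + 8 + 3 + 14 = 27 ≤ 34, expected clicks 13 + 10 + 6 + 10 = 39.
Best is slot 2, slot 4, slot 6, and slot 3 with total expected clicks 39.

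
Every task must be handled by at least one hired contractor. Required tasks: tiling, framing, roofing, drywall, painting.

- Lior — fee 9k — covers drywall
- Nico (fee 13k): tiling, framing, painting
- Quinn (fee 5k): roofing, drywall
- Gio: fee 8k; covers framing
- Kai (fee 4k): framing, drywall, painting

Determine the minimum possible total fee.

The greedy cost-per-new-task heuristic would pick Kai, Quinn, and Nico for 22, but a cheaper cover exists.
Choose Nico and Quinn: together they cover tiling, framing, roofing, drywall, painting — every task.
Total fee: 13 + 5 = 18.
No cover costs less than 18.

18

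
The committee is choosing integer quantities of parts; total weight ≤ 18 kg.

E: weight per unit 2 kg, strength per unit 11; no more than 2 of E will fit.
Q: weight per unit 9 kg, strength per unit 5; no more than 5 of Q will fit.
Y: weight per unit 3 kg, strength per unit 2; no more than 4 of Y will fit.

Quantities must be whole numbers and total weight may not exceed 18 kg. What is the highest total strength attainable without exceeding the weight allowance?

E has the best ratio (11/2); taking only E gives at most 2×11 = 22 (stopped by the supply cap of 2).
Mixing does better — 2×E and 4×Y: weight 16 ≤ 18, strength 2·11 + 4·2 = 30.

30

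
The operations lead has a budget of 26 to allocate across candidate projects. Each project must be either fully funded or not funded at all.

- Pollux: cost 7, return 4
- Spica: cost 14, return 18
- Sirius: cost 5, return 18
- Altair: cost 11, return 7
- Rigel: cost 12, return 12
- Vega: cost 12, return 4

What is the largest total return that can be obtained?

Allowing fractional choices, the relaxed optimum would be about 43.0, but projects are indivisible.
Pollux + Spica + Sirius: cost 7 + 14 + 5 = 26 ≤ 26, return 4 + 18 + 18 = 40.
Spica + Sirius: cost 14 + 5 = 19 ≤ 26, return 18 + 18 = 36.
Best is Pollux, Spica, and Sirius with total return 40.

40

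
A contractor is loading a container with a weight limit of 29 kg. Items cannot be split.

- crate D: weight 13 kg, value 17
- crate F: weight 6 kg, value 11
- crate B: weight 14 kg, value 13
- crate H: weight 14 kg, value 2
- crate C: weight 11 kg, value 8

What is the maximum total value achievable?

Take crate D and crate B: weight 13 + 14 = 27 ≤ 29, value 17 + 13 = 30.
No other feasible combination does better.

30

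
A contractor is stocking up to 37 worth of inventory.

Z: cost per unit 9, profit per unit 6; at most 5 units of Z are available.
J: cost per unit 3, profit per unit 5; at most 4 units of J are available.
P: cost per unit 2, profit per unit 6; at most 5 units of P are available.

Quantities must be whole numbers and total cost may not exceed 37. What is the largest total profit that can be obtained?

57

1×Z, 4×J, and 5×P: cost 31 ≤ 37, profit 1·6 + 4·5 + 5·6 = 56.
2×Z, 3×J, and 5×P: cost 37 ≤ 37, profit 2·6 + 3·5 + 5·6 = 57.
Best is 57.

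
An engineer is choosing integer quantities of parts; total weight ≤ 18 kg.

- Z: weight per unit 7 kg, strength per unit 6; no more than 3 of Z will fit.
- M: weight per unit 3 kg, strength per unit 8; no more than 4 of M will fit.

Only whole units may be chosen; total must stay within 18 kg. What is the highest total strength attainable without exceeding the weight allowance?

This is a bounded integer knapsack.
1×Z and 3×M: weight 16 ≤ 18, strength 1·6 + 3·8 = 30.
4×M: weight 12 ≤ 18, strength 4·8 = 32.
Best is 32.

32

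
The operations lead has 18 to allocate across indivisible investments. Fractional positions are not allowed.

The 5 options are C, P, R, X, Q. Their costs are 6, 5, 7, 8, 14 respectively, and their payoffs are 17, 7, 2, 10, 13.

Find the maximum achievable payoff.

Allowing fractional choices, the relaxed optimum would be about 32.8, but investments are indivisible.
C + P: cost 6 + 5 = 11 ≤ 18, payoff 17 + 7 = 24.
C + X: cost 6 + 8 = 14 ≤ 18, payoff 17 + 10 = 27.
C + P + R: cost 6 + 5 + 7 = 18 ≤ 18, payoff 17 + 7 + 2 = 26.
Best is C and X with total payoff 27.

27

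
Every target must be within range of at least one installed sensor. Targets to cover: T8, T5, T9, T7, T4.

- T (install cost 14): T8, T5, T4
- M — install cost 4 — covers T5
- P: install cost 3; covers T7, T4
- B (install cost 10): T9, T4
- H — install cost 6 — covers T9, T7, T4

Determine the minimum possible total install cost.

20

The greedy cost-per-new-target heuristic would pick P, M, H, and T for 27, but a cheaper cover exists.
Choose T and H: together they cover T8, T5, T9, T7, T4 — every target.
Total install cost: 14 + 6 = 20.
No cover costs less than 20.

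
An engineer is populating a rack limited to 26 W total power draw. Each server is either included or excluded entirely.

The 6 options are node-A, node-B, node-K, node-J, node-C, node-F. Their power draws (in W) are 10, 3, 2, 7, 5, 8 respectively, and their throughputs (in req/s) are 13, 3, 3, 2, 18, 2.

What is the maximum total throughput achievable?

Allowing fractional choices, the relaxed optimum would be about 38.7, but servers are indivisible.
node-A + node-K + node-J + node-C: power draw 10 + 2 + 7 + 5 = 24 ≤ 26, throughput 13 + 3 + 2 + 18 = 36.
node-A + node-B + node-K + node-C: power draw 10 + 3 + 2 + 5 = 20 ≤ 26, throughput 13 + 3 + 3 + 18 = 37.
node-A + node-B + node-J + node-C: power draw 10 + 3 + 7 + 5 = 25 ≤ 26, throughput 13 + 3 + 2 + 18 = 36.
Best is node-A, node-B, node-K, and node-C with total throughput 37.

37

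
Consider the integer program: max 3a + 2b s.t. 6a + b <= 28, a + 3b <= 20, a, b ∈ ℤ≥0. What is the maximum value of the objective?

20

(a,b)=(4,4): 6·4+1·4=28≤28, 1·4+3·4=16≤20, objective 20.
(a,b)=(3,5): 6·3+1·5=23≤28, 1·3+3·5=18≤20, objective 19.
(a,b)=(4,3): 6·4+1·3=27≤28, 1·4+3·3=13≤20, objective 18.
No feasible integer point exceeds 20.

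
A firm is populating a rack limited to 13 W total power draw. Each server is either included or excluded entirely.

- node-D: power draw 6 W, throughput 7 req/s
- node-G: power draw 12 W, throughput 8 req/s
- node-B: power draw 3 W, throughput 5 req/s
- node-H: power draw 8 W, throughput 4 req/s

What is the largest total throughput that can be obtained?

12

Allowing fractional choices, the relaxed optimum would be about 14.7, but servers are indivisible.
node-D + node-B: power draw 6 + 3 = 9 ≤ 13, throughput 7 + 5 = 12.
node-B + node-H: power draw 3 + 8 = 11 ≤ 13, throughput 5 + 4 = 9.
node-G: power draw 12 ≤ 13, throughput 8.
Best is node-D and node-B with total throughput 12.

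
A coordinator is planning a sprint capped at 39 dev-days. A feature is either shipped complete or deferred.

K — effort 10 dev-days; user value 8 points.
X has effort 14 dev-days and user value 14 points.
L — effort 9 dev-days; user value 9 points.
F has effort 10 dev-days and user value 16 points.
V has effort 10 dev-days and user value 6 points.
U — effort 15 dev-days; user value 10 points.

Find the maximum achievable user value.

This is a 0-1 knapsack instance.
Allowing fractional choices, the relaxed optimum would be about 43.8, but features are indivisible.
K + L + F + V: effort 10 + 9 + 10 + 10 = 39 ≤ 39, user value 8 + 9 + 16 + 6 = 39.
X + L + F: effort 14 + 9 + 10 = 33 ≤ 39, user value 14 + 9 + 16 = 39.
X + F + U: effort 14 + 10 + 15 = 39 ≤ 39, user value 14 + 16 + 10 = 40.
Best is X, F, and U with total user value 40.

40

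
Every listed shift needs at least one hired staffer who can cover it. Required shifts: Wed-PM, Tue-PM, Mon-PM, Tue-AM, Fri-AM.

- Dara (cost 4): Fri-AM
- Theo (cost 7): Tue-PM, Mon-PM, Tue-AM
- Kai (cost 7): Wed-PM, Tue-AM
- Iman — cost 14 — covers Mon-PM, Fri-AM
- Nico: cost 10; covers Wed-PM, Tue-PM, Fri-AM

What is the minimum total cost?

17

The greedy cost-per-new-shift heuristic would pick Theo, Dara, and Kai for 18, but a cheaper cover exists.
Choose Theo and Nico: together they cover Wed-PM, Tue-PM, Mon-PM, Tue-AM, Fri-AM — every shift.
Total cost: 7 + 10 = 17.
No cover costs less than 17.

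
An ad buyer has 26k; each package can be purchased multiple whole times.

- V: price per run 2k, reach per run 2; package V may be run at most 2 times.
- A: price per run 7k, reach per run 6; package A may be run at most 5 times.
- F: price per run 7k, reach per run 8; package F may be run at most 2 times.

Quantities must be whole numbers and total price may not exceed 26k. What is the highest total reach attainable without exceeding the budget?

This is a bounded integer knapsack.
1×V, 1×A, and 2×F: price 23 ≤ 26, reach 1·2 + 1·6 + 2·8 = 24.
2×V, 1×A, and 2×F: price 25 ≤ 26, reach 2·2 + 1·6 + 2·8 = 26.
Best is 26.

26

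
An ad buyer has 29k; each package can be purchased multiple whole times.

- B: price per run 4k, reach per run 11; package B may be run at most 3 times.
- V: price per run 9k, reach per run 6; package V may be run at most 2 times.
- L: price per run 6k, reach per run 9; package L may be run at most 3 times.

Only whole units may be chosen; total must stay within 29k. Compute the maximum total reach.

This is a bounded integer knapsack.
2×B and 3×L: price 26 ≤ 29, reach 2·11 + 3·9 = 49.
3×B and 2×L: price 24 ≤ 29, reach 3·11 + 2·9 = 51.
Best is 51.

51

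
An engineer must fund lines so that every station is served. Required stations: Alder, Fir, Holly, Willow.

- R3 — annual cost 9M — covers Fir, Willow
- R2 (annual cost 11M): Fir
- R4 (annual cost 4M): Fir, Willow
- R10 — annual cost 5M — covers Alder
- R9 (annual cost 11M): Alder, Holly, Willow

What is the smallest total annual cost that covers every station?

15

The greedy cost-per-new-station heuristic would pick R4, R10, and R9 for 20, but a cheaper cover exists.
Choose R4 and R9: together they cover Alder, Fir, Holly, Willow — every station.
Total annual cost: 4 + 11 = 15.
No cover costs less than 15.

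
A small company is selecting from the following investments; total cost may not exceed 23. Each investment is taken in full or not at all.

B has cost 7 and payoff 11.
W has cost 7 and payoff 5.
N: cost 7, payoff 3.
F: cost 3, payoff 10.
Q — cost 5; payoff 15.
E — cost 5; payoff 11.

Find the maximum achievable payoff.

Take B, F, Q, and E: cost 7 + 3 + 5 + 5 = 20 ≤ 23, payoff 11 + 10 + 15 + 11 = 47.
No other feasible combination does better.

47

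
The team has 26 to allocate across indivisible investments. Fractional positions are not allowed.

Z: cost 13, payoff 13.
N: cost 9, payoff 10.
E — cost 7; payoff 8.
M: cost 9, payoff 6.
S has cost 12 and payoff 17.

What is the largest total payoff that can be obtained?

30

This is a 0-1 knapsack instance.
N + S: cost 9 + 12 = 21 ≤ 26, payoff 10 + 17 = 27.
E + S: cost 7 + 12 = 19 ≤ 26, payoff 8 + 17 = 25.
Z + S: cost 13 + 12 = 25 ≤ 26, payoff 13 + 17 = 30.
Best is Z and S with total payoff 30.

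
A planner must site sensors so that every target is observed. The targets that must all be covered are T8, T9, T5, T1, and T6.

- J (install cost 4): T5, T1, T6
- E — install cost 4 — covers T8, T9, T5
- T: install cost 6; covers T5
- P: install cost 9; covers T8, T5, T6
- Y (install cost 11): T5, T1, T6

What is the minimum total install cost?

8

Choose J and E: together they cover T8, T9, T5, T1, T6 — every target.
Total install cost: 4 + 4 = 8.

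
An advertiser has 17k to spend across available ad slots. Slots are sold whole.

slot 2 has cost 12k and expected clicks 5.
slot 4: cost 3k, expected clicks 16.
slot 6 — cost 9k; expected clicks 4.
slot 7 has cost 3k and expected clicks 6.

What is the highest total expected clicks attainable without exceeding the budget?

This is an integer program with binary decision variables.
slot 2 + slot 4: cost 12 + 3 = 15 ≤ 17, expected clicks 5 + 16 = 21.
slot 4 + slot 6 + slot 7: cost 3 + 9 + 3 = 15 ≤ 17, expected clicks 16 + 4 + 6 = 26.
slot 4 + slot 7: cost 3 + 3 = 6 ≤ 17, expected clicks 16 + 6 = 22.
Best is slot 4, slot 6, and slot 7 with total expected clicks 26.

26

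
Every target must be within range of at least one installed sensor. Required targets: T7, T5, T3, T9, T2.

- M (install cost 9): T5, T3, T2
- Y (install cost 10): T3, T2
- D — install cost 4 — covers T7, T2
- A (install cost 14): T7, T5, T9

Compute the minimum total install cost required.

Choose M and A: together they cover T7, T5, T3, T9, T2 — every target.
Total install cost: 9 + 14 = 23.

23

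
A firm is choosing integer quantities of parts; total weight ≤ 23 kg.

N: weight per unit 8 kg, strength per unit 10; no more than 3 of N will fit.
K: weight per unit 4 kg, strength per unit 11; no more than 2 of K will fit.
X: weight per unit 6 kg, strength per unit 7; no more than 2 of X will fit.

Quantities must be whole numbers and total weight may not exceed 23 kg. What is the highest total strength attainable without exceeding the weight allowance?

39

Take 1×N, 2×K, and 1×X: weight 22 ≤ 23, strength 1·10 + 2·11 + 1·7 = 39.
K has the best ratio (11/4) and is taken to its limit of 2; remaining capacity is filled optimally with the others.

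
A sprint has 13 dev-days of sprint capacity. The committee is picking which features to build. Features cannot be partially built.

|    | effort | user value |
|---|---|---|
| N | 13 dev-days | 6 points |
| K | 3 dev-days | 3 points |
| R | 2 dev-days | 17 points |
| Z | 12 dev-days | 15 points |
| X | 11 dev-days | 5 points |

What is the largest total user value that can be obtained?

22

K + R: effort 3 + 2 = 5 ≤ 13, user value 3 + 17 = 20.
R + X: effort 2 + 11 = 13 ≤ 13, user value 17 + 5 = 22.
R: effort 2 ≤ 13, user value 17.
Best is R and X with total user value 22.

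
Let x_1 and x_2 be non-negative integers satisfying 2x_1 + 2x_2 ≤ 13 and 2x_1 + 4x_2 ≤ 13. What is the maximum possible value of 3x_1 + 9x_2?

Relaxing integrality, the LP optimum is 29.25 at (x_1,x_2) = (0, 3.25), which is not an integer point.
(x_1,x_2)=(0,3) is feasible, giving 27.
(x_1,x_2)=(1,2) is feasible, giving 21.
The best lattice point is (0,3), giving 27.

27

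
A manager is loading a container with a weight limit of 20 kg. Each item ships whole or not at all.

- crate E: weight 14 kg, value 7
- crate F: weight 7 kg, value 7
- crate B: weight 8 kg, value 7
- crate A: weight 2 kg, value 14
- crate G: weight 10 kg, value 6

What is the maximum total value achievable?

Allowing fractional choices, the relaxed optimum would be about 29.8, but items are indivisible.
crate F + crate B + crate A: weight 7 + 8 + 2 = 17 ≤ 20, value 7 + 7 + 14 = 28.
crate F + crate A + crate G: weight 7 + 2 + 10 = 19 ≤ 20, value 7 + 14 + 6 = 27.
crate B + crate A + crate G: weight 8 + 2 + 10 = 20 ≤ 20, value 7 + 14 + 6 = 27.
Best is crate F, crate B, and crate A with total value 28.

28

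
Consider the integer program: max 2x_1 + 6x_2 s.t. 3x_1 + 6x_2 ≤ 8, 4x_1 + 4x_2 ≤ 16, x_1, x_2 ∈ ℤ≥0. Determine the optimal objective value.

6

Relaxing integrality, the LP optimum is 8.00 at (x_1,x_2) = (0, 1.33), which is not an integer point.
(x_1,x_2)=(0,1): 3·0+6·1=6≤8, 4·0+4·1=4≤16, objective 6.
(x_1,x_2)=(1,0): 3·1+6·0=3≤8, 4·1+4·0=4≤16, objective 2.
The best lattice point is (0,1), giving 6.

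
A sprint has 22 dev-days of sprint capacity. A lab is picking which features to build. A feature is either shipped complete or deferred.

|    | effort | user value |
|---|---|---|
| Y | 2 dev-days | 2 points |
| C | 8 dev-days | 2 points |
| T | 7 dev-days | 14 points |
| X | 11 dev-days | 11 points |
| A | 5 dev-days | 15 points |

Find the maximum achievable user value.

33

Treat it as a binary knapsack problem.
Take Y, C, T, and A: effort 2 + 8 + 7 + 5 = 22 ≤ 22, user value 2 + 2 + 14 + 15 = 33.
No other feasible combination does better.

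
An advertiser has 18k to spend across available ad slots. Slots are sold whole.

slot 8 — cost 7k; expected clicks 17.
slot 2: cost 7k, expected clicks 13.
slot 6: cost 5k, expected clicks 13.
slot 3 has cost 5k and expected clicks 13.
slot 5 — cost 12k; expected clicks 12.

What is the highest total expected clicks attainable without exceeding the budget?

43

Take slot 8, slot 6, and slot 3: cost 7 + 5 + 5 = 17 ≤ 18, expected clicks 17 + 13 + 13 = 43.
No other feasible combination does better.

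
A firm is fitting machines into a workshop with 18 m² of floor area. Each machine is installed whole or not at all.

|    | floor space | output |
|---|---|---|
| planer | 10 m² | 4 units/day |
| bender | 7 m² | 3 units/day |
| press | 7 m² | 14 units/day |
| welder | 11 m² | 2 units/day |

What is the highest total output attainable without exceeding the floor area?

Allowing fractional choices, the relaxed optimum would be about 18.6, but machines are indivisible.
planer + press: floor space 10 + 7 = 17 ≤ 18, output 4 + 14 = 18.
bender + press: floor space 7 + 7 = 14 ≤ 18, output 3 + 14 = 17.
press + welder: floor space 7 + 11 = 18 ≤ 18, output 14 + 2 = 16.
Best is planer and press with total output 18.

18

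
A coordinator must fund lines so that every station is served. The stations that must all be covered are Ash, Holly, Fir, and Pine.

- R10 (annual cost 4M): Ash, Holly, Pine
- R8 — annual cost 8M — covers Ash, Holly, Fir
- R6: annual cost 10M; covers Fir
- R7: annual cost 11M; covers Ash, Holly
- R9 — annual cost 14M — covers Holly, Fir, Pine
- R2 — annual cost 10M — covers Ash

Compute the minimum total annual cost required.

Choose R10 and R8: together they cover Ash, Holly, Fir, Pine — every station.
Total annual cost: 4 + 8 = 12.
No cover costs less than 12.

12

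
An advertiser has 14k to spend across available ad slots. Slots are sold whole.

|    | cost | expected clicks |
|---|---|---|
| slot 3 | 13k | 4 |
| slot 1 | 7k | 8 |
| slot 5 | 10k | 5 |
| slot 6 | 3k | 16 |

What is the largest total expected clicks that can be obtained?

slot 1 + slot 6: cost 7 + 3 = 10 ≤ 14, expected clicks 8 + 16 = 24.
slot 5 + slot 6: cost 10 + 3 = 13 ≤ 14, expected clicks 5 + 16 = 21.
Best is slot 1 and slot 6 with total expected clicks 24.

24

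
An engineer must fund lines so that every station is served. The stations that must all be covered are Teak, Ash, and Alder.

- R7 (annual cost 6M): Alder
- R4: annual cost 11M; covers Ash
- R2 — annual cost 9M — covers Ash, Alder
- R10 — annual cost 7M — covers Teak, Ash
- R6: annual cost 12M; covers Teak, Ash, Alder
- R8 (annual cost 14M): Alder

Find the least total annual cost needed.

12

The greedy cost-per-new-station heuristic would pick R10 and R7 for 13, but a cheaper cover exists.
R6 alone covers Teak, Ash, Alder — every station.
Total annual cost: 12.
No cover costs less than 12.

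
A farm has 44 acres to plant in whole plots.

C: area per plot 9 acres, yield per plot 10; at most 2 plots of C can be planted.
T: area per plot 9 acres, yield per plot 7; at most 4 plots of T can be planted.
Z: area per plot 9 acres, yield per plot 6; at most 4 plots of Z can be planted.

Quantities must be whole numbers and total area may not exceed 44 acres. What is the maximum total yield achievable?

Take 2×C and 2×T: area 36 ≤ 44, yield 2·10 + 2·7 = 34.
C has the best ratio (10/9) and is taken to its limit of 2; remaining capacity is filled optimally with the others.

34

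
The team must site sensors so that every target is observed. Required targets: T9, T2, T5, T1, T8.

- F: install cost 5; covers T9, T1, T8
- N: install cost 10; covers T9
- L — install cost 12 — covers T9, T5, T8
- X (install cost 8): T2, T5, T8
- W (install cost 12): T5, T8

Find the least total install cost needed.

13

This is a weighted set-cover instance.
Choose F and X: together they cover T9, T2, T5, T1, T8 — every target.
Total install cost: 5 + 8 = 13.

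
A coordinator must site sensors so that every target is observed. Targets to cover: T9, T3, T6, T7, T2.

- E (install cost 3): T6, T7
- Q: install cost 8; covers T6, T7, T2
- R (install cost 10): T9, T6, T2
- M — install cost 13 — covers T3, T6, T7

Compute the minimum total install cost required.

Choose R and M: together they cover T9, T3, T6, T7, T2 — every target.
Total install cost: 10 + 13 = 23.

23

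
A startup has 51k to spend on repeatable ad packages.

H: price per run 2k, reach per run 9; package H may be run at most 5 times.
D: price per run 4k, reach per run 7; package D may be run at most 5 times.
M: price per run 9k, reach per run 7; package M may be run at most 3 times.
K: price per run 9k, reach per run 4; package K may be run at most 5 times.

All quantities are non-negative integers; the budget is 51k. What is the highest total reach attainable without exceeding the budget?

94

This is a bounded integer knapsack.
Take 5×H, 5×D, and 2×M: price 48 ≤ 51, reach 5·9 + 5·7 + 2·7 = 94.
H has the best ratio (9/2) and is taken to its limit of 5; remaining capacity is filled optimally with the others.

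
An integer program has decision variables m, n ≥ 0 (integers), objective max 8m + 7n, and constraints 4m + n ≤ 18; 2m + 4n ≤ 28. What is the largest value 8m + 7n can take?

59

The continuous relaxation peaks at (3.14, 5.43) with value 63.14; rounding to a feasible lattice point costs some objective.
(m,n)=(3,5): 4·3+1·5=17≤18, 2·3+4·5=26≤28, objective 59.
(m,n)=(2,6): 4·2+1·6=14≤18, 2·2+4·6=28≤28, objective 58.
(m,n)=(3,4): 4·3+1·4=16≤18, 2·3+4·4=22≤28, objective 52.
(m,n)=(2,5): 4·2+1·5=13≤18, 2·2+4·5=24≤28, objective 51.
Maximum is 59 at (m,n)=(3,5).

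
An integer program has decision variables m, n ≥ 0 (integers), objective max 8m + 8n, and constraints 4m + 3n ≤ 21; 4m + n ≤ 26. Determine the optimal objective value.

56

(m,n)=(0,7): 4·0+3·7=21≤21, 4·0+1·7=7≤26, objective 56.
(m,n)=(0,6): 4·0+3·6=18≤21, 4·0+1·6=6≤26, objective 48.
Maximum is 56 at (m,n)=(0,7).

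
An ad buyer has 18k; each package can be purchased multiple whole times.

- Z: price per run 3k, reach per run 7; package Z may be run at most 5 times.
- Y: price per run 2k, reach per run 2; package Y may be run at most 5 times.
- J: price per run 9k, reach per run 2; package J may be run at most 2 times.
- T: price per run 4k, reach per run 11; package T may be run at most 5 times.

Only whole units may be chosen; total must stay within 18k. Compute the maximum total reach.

47

This is a bounded integer knapsack.
1×Y and 4×T: price 18 ≤ 18, reach 1·2 + 4·11 = 46.
2×Z and 3×T: price 18 ≤ 18, reach 2·7 + 3·11 = 47.
Best is 47.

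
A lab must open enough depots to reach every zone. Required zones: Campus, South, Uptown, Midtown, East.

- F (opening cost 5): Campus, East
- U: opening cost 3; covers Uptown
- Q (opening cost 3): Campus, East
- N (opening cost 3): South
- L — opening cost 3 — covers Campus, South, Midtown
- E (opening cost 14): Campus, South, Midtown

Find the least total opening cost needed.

9

Choose U, Q, and L: together they cover Campus, South, Uptown, Midtown, East — every zone.
Total opening cost: 3 + 3 + 3 = 9.
No cover costs less than 9.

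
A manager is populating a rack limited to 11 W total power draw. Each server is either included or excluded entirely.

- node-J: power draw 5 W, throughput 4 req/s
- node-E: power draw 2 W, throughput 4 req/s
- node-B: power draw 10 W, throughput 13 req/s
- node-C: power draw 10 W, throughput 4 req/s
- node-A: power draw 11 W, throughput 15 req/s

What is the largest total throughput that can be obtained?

node-J + node-E: power draw 5 + 2 = 7 ≤ 11, throughput 4 + 4 = 8.
node-A: power draw 11 ≤ 11, throughput 15.
node-B: power draw 10 ≤ 11, throughput 13.
Best is node-A with total throughput 15.

15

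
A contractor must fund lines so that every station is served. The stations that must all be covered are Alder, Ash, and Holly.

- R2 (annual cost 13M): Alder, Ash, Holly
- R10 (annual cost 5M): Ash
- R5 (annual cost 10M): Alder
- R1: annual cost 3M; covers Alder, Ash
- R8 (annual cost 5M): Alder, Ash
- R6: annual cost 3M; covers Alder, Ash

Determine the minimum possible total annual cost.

13

This is an integer covering problem.
The greedy cost-per-new-station heuristic would pick R1 and R2 for 16, but a cheaper cover exists.
R2 alone covers Alder, Ash, Holly — every station.
Total annual cost: 13.
No cover costs less than 13.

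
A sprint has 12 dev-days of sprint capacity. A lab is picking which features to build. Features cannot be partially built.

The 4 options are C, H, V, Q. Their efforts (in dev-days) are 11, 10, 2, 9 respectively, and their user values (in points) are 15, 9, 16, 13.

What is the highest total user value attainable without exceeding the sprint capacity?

29

Allowing fractional choices, the relaxed optimum would be about 30.4, but features are indivisible.
V + Q: effort 2 + 9 = 11 ≤ 12, user value 16 + 13 = 29.
H + V: effort 10 + 2 = 12 ≤ 12, user value 9 + 16 = 25.
V: effort 2 ≤ 12, user value 16.
Best is V and Q with total user value 29.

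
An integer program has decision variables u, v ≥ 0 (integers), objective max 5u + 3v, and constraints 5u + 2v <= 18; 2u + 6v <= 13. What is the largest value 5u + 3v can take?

18

The continuous relaxation peaks at (3.15, 1.12) with value 19.12; rounding to a feasible lattice point costs some objective.
(u,v)=(3,1): 5·3+2·1=17≤18, 2·3+6·1=12≤13, objective 18.
(u,v)=(3,0): 5·3+2·0=15≤18, 2·3+6·0=6≤13, objective 15.
(u,v)=(2,1): 5·2+2·1=12≤18, 2·2+6·1=10≤13, objective 13.
(u,v)=(2,0): 5·2+2·0=10≤18, 2·2+6·0=4≤13, objective 10.
No feasible integer point exceeds 18.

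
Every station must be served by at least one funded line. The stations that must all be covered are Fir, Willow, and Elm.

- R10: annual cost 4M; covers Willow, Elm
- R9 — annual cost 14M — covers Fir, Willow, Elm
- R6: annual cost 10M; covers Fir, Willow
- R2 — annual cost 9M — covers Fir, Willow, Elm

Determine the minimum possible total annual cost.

The greedy cost-per-new-station heuristic would pick R10 and R2 for 13, but a cheaper cover exists.
R2 alone covers Fir, Willow, Elm — every station.
Total annual cost: 9.
No cover costs less than 9.

9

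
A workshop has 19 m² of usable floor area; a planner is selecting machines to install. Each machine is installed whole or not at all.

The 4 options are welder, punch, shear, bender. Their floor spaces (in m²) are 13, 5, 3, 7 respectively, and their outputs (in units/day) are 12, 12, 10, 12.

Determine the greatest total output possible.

34

Allowing fractional choices, the relaxed optimum would be about 37.7, but machines are indivisible.
welder + punch: floor space 13 + 5 = 18 ≤ 19, output 12 + 12 = 24.
punch + shear + bender: floor space 5 + 3 + 7 = 15 ≤ 19, output 12 + 10 + 12 = 34.
punch + bender: floor space 5 + 7 = 12 ≤ 19, output 12 + 12 = 24.
Best is punch, shear, and bender with total output 34.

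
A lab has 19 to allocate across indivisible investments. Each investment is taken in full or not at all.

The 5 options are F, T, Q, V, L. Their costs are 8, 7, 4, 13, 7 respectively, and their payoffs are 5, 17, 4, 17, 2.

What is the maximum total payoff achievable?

26

Treat it as a binary knapsack problem.
Take F, T, and Q: cost 8 + 7 + 4 = 19 ≤ 19, payoff 5 + 17 + 4 = 26.
No other feasible combination does better.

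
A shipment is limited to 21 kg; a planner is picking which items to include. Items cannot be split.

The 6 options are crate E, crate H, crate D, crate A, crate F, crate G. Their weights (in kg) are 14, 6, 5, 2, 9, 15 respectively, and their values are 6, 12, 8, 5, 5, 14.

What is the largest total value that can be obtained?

26

Take crate H and crate G: weight 6 + 15 = 21 ≤ 21, value 12 + 14 = 26.
No other feasible combination does better.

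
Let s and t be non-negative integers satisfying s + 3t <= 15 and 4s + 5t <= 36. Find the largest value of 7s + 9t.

63

Relaxing integrality, the LP optimum is 63.86 at (s,t) = (4.71, 3.43), which is not an integer point.
(s,t)=(9,0): 1·9+3·0=9≤15, 4·9+5·0=36≤36, objective 63.
(s,t)=(5,3): 1·5+3·3=14≤15, 4·5+5·3=35≤36, objective 62.
(s,t)=(3,4): 1·3+3·4=15≤15, 4·3+5·4=32≤36, objective 57.
(s,t)=(8,0): 1·8+3·0=8≤15, 4·8+5·0=32≤36, objective 56.
The best lattice point is (9,0), giving 63.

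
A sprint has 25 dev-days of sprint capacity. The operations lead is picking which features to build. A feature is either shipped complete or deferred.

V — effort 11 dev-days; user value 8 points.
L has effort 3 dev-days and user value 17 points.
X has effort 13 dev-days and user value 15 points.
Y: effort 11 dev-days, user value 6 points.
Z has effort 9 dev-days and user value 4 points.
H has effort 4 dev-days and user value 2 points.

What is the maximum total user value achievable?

36

Allowing fractional choices, the relaxed optimum would be about 38.5, but features are indivisible.
L + X + Z: effort 3 + 13 + 9 = 25 ≤ 25, user value 17 + 15 + 4 = 36.
L + X + H: effort 3 + 13 + 4 = 20 ≤ 25, user value 17 + 15 + 2 = 34.
Best is L, X, and Z with total user value 36.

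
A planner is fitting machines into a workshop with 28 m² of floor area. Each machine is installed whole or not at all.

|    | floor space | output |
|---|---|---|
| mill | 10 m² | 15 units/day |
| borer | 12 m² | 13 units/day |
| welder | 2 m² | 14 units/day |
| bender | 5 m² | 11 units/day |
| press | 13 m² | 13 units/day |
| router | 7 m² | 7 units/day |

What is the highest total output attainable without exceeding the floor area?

47

Allowing fractional choices, the relaxed optimum would be about 51.9, but machines are indivisible.
borer + welder + bender + router: floor space 12 + 2 + 5 + 7 = 26 ≤ 28, output 13 + 14 + 11 + 7 = 45.
mill + welder + bender + router: floor space 10 + 2 + 5 + 7 = 24 ≤ 28, output 15 + 14 + 11 + 7 = 47.
Best is mill, welder, bender, and router with total output 47.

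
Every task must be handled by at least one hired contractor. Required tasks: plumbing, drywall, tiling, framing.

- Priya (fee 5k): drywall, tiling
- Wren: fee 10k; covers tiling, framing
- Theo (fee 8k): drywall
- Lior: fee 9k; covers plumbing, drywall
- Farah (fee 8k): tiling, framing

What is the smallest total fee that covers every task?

The greedy cost-per-new-task heuristic would pick Priya, Farah, and Lior for 22, but a cheaper cover exists.
Choose Lior and Farah: together they cover plumbing, drywall, tiling, framing — every task.
Total fee: 9 + 8 = 17.
No cover costs less than 17.

17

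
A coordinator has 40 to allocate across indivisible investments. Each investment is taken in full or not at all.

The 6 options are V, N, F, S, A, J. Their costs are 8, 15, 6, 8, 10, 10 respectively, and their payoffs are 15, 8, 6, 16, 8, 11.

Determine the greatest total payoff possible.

Take V, S, A, and J: cost 8 + 8 + 10 + 10 = 36 ≤ 40, payoff 15 + 16 + 8 + 11 = 50.
No other feasible combination does better.

50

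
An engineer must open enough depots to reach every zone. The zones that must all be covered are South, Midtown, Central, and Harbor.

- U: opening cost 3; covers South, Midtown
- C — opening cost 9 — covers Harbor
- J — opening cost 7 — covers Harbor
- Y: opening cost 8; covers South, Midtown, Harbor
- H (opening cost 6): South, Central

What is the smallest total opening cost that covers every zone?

The greedy cost-per-new-zone heuristic would pick U, H, and J for 16, but a cheaper cover exists.
Choose Y and H: together they cover South, Midtown, Central, Harbor — every zone.
Total opening cost: 8 + 6 = 14.
No cover costs less than 14.

14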